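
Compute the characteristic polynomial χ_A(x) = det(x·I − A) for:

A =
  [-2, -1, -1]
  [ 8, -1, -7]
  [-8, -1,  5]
x^3 - 2*x^2 - 20*x - 24

Expanding det(x·I − A) (e.g. by cofactor expansion or by noting that A is similar to its Jordan form J, which has the same characteristic polynomial as A) gives
  χ_A(x) = x^3 - 2*x^2 - 20*x - 24
which factors as (x - 6)*(x + 2)^2. The eigenvalues (with algebraic multiplicities) are λ = -2 with multiplicity 2, λ = 6 with multiplicity 1.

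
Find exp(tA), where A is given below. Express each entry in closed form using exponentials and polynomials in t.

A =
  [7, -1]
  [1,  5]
e^{tA} =
  [t*exp(6*t) + exp(6*t), -t*exp(6*t)]
  [t*exp(6*t), -t*exp(6*t) + exp(6*t)]

Strategy: write A = P · J · P⁻¹ where J is a Jordan canonical form, so e^{tA} = P · e^{tJ} · P⁻¹, and e^{tJ} can be computed block-by-block.

A has Jordan form
J =
  [6, 1]
  [0, 6]
(up to reordering of blocks).

Per-block formulas:
  For a 2×2 Jordan block J_2(6): exp(t · J_2(6)) = e^(6t)·(I + t·N), where N is the 2×2 nilpotent shift.

After assembling e^{tJ} and conjugating by P, we get:

e^{tA} =
  [t*exp(6*t) + exp(6*t), -t*exp(6*t)]
  [t*exp(6*t), -t*exp(6*t) + exp(6*t)]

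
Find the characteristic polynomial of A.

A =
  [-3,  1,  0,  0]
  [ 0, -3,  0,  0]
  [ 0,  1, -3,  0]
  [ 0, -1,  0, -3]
x^4 + 12*x^3 + 54*x^2 + 108*x + 81

Expanding det(x·I − A) (e.g. by cofactor expansion or by noting that A is similar to its Jordan form J, which has the same characteristic polynomial as A) gives
  χ_A(x) = x^4 + 12*x^3 + 54*x^2 + 108*x + 81
which factors as (x + 3)^4. The eigenvalues (with algebraic multiplicities) are λ = -3 with multiplicity 4.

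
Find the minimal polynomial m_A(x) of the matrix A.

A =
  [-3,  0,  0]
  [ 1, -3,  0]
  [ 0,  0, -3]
x^2 + 6*x + 9

The characteristic polynomial is χ_A(x) = (x + 3)^3, so the eigenvalues are known. The minimal polynomial is
  m_A(x) = Π_λ (x − λ)^{k_λ}
where k_λ is the size of the *largest* Jordan block for λ (equivalently, the smallest k with (A − λI)^k v = 0 for every generalised eigenvector v of λ).

  λ = -3: largest Jordan block has size 2, contributing (x + 3)^2

So m_A(x) = (x + 3)^2 = x^2 + 6*x + 9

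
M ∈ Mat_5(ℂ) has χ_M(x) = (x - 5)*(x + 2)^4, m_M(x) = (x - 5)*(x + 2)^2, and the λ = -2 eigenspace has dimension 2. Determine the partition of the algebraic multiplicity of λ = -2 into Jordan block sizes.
Block sizes for λ = -2: [2, 2]

Step 1 — from the characteristic polynomial, algebraic multiplicity of λ = -2 is 4. From dim ker(M − (-2)·I) = 2, there are exactly 2 Jordan blocks for λ = -2.
Step 2 — from the minimal polynomial, the factor (x + 2)^2 tells us the largest block for λ = -2 has size 2.
Step 3 — with total size 4, 2 blocks, and largest block 2, the block sizes (in nonincreasing order) are [2, 2].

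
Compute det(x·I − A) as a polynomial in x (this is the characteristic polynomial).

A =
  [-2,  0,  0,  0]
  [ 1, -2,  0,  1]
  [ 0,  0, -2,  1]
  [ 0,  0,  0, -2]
x^4 + 8*x^3 + 24*x^2 + 32*x + 16

Expanding det(x·I − A) (e.g. by cofactor expansion or by noting that A is similar to its Jordan form J, which has the same characteristic polynomial as A) gives
  χ_A(x) = x^4 + 8*x^3 + 24*x^2 + 32*x + 16
which factors as (x + 2)^4. The eigenvalues (with algebraic multiplicities) are λ = -2 with multiplicity 4.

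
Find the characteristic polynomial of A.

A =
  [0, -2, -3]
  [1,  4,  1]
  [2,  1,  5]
x^3 - 9*x^2 + 27*x - 27

Expanding det(x·I − A) (e.g. by cofactor expansion or by noting that A is similar to its Jordan form J, which has the same characteristic polynomial as A) gives
  χ_A(x) = x^3 - 9*x^2 + 27*x - 27
which factors as (x - 3)^3. The eigenvalues (with algebraic multiplicities) are λ = 3 with multiplicity 3.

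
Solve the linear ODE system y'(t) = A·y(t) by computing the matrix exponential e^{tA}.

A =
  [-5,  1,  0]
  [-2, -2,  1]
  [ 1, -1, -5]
e^{tA} =
  [-t^2*exp(-4*t)/2 - t*exp(-4*t) + exp(-4*t), t^2*exp(-4*t)/2 + t*exp(-4*t), t^2*exp(-4*t)/2]
  [-t^2*exp(-4*t)/2 - 2*t*exp(-4*t), t^2*exp(-4*t)/2 + 2*t*exp(-4*t) + exp(-4*t), t^2*exp(-4*t)/2 + t*exp(-4*t)]
  [t*exp(-4*t), -t*exp(-4*t), -t*exp(-4*t) + exp(-4*t)]

Strategy: write A = P · J · P⁻¹ where J is a Jordan canonical form, so e^{tA} = P · e^{tJ} · P⁻¹, and e^{tJ} can be computed block-by-block.

A has Jordan form
J =
  [-4,  1,  0]
  [ 0, -4,  1]
  [ 0,  0, -4]
(up to reordering of blocks).

Per-block formulas:
  For a 3×3 Jordan block J_3(-4): exp(t · J_3(-4)) = e^(-4t)·(I + t·N + (t^2/2)·N^2), where N is the 3×3 nilpotent shift.

After assembling e^{tJ} and conjugating by P, we get:

e^{tA} =
  [-t^2*exp(-4*t)/2 - t*exp(-4*t) + exp(-4*t), t^2*exp(-4*t)/2 + t*exp(-4*t), t^2*exp(-4*t)/2]
  [-t^2*exp(-4*t)/2 - 2*t*exp(-4*t), t^2*exp(-4*t)/2 + 2*t*exp(-4*t) + exp(-4*t), t^2*exp(-4*t)/2 + t*exp(-4*t)]
  [t*exp(-4*t), -t*exp(-4*t), -t*exp(-4*t) + exp(-4*t)]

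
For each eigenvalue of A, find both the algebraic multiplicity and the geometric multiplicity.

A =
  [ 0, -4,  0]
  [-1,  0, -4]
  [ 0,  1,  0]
λ = 0: alg = 3, geom = 1

Step 1 — factor the characteristic polynomial to read off the algebraic multiplicities:
  χ_A(x) = x^3

Step 2 — compute geometric multiplicities via the rank-nullity identity g(λ) = n − rank(A − λI):
  rank(A − (0)·I) = 2, so dim ker(A − (0)·I) = n − 2 = 1

Summary:
  λ = 0: algebraic multiplicity = 3, geometric multiplicity = 1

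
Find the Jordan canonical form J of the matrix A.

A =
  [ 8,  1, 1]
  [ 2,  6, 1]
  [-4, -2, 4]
J_3(6)

The characteristic polynomial is
  det(x·I − A) = x^3 - 18*x^2 + 108*x - 216 = (x - 6)^3

Eigenvalues and multiplicities (the geometric multiplicity of λ is n − rank(A − λI), which equals the number of Jordan blocks for λ):
  λ = 6: algebraic multiplicity = 3, geometric multiplicity = 1

Determining the block sizes for each eigenvalue:
  λ = 6: one block (gm = 1), so the single block has size am = 3 → block sizes [3]

Assembling the blocks gives a Jordan form
J =
  [6, 1, 0]
  [0, 6, 1]
  [0, 0, 6]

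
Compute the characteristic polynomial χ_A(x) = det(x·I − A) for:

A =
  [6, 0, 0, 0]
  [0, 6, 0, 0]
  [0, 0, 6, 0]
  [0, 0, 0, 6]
x^4 - 24*x^3 + 216*x^2 - 864*x + 1296

Expanding det(x·I − A) (e.g. by cofactor expansion or by noting that A is similar to its Jordan form J, which has the same characteristic polynomial as A) gives
  χ_A(x) = x^4 - 24*x^3 + 216*x^2 - 864*x + 1296
which factors as (x - 6)^4. The eigenvalues (with algebraic multiplicities) are λ = 6 with multiplicity 4.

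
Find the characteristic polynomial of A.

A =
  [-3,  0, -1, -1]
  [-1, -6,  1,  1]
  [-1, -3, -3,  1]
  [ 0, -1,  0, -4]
x^4 + 16*x^3 + 96*x^2 + 256*x + 256

Expanding det(x·I − A) (e.g. by cofactor expansion or by noting that A is similar to its Jordan form J, which has the same characteristic polynomial as A) gives
  χ_A(x) = x^4 + 16*x^3 + 96*x^2 + 256*x + 256
which factors as (x + 4)^4. The eigenvalues (with algebraic multiplicities) are λ = -4 with multiplicity 4.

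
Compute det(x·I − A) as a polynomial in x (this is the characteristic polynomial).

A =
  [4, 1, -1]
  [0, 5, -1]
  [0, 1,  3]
x^3 - 12*x^2 + 48*x - 64

Expanding det(x·I − A) (e.g. by cofactor expansion or by noting that A is similar to its Jordan form J, which has the same characteristic polynomial as A) gives
  χ_A(x) = x^3 - 12*x^2 + 48*x - 64
which factors as (x - 4)^3. The eigenvalues (with algebraic multiplicities) are λ = 4 with multiplicity 3.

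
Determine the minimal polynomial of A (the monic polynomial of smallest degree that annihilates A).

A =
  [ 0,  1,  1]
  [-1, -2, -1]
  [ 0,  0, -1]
x^2 + 2*x + 1

The characteristic polynomial is χ_A(x) = (x + 1)^3, so the eigenvalues are known. The minimal polynomial is
  m_A(x) = Π_λ (x − λ)^{k_λ}
where k_λ is the size of the *largest* Jordan block for λ (equivalently, the smallest k with (A − λI)^k v = 0 for every generalised eigenvector v of λ).

  λ = -1: largest Jordan block has size 2, contributing (x + 1)^2

So m_A(x) = (x + 1)^2 = x^2 + 2*x + 1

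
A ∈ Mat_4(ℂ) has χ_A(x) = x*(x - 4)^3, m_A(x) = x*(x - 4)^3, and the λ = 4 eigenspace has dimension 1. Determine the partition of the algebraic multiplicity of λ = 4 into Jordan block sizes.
Block sizes for λ = 4: [3]

Step 1 — from the characteristic polynomial, algebraic multiplicity of λ = 4 is 3. From dim ker(A − (4)·I) = 1, there are exactly 1 Jordan blocks for λ = 4.
Step 2 — from the minimal polynomial, the factor (x − 4)^3 tells us the largest block for λ = 4 has size 3.
Step 3 — with total size 3, 1 blocks, and largest block 3, the block sizes (in nonincreasing order) are [3].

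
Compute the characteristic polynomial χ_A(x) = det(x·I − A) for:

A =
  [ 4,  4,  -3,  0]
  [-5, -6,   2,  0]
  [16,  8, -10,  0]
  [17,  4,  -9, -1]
x^4 + 13*x^3 + 60*x^2 + 112*x + 64

Expanding det(x·I − A) (e.g. by cofactor expansion or by noting that A is similar to its Jordan form J, which has the same characteristic polynomial as A) gives
  χ_A(x) = x^4 + 13*x^3 + 60*x^2 + 112*x + 64
which factors as (x + 1)*(x + 4)^3. The eigenvalues (with algebraic multiplicities) are λ = -4 with multiplicity 3, λ = -1 with multiplicity 1.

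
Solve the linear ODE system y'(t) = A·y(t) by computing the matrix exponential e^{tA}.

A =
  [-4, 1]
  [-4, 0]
e^{tA} =
  [-2*t*exp(-2*t) + exp(-2*t), t*exp(-2*t)]
  [-4*t*exp(-2*t), 2*t*exp(-2*t) + exp(-2*t)]

Strategy: write A = P · J · P⁻¹ where J is a Jordan canonical form, so e^{tA} = P · e^{tJ} · P⁻¹, and e^{tJ} can be computed block-by-block.

A has Jordan form
J =
  [-2,  1]
  [ 0, -2]
(up to reordering of blocks).

Per-block formulas:
  For a 2×2 Jordan block J_2(-2): exp(t · J_2(-2)) = e^(-2t)·(I + t·N), where N is the 2×2 nilpotent shift.

After assembling e^{tJ} and conjugating by P, we get:

e^{tA} =
  [-2*t*exp(-2*t) + exp(-2*t), t*exp(-2*t)]
  [-4*t*exp(-2*t), 2*t*exp(-2*t) + exp(-2*t)]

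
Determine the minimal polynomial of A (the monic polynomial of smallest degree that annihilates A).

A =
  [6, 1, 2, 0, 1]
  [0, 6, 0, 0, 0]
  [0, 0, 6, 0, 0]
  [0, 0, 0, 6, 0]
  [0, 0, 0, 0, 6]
x^2 - 12*x + 36

The characteristic polynomial is χ_A(x) = (x - 6)^5, so the eigenvalues are known. The minimal polynomial is
  m_A(x) = Π_λ (x − λ)^{k_λ}
where k_λ is the size of the *largest* Jordan block for λ (equivalently, the smallest k with (A − λI)^k v = 0 for every generalised eigenvector v of λ).

  λ = 6: largest Jordan block has size 2, contributing (x − 6)^2

So m_A(x) = (x - 6)^2 = x^2 - 12*x + 36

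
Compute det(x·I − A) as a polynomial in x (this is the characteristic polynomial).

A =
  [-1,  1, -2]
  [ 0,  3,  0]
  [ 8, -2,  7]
x^3 - 9*x^2 + 27*x - 27

Expanding det(x·I − A) (e.g. by cofactor expansion or by noting that A is similar to its Jordan form J, which has the same characteristic polynomial as A) gives
  χ_A(x) = x^3 - 9*x^2 + 27*x - 27
which factors as (x - 3)^3. The eigenvalues (with algebraic multiplicities) are λ = 3 with multiplicity 3.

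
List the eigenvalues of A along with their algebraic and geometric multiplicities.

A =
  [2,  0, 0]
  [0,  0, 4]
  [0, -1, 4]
λ = 2: alg = 3, geom = 2

Step 1 — factor the characteristic polynomial to read off the algebraic multiplicities:
  χ_A(x) = (x - 2)^3

Step 2 — compute geometric multiplicities via the rank-nullity identity g(λ) = n − rank(A − λI):
  rank(A − (2)·I) = 1, so dim ker(A − (2)·I) = n − 1 = 2

Summary:
  λ = 2: algebraic multiplicity = 3, geometric multiplicity = 2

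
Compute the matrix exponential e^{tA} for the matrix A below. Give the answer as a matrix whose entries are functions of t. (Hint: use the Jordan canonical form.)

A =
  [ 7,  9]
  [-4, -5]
e^{tA} =
  [6*t*exp(t) + exp(t), 9*t*exp(t)]
  [-4*t*exp(t), -6*t*exp(t) + exp(t)]

Strategy: write A = P · J · P⁻¹ where J is a Jordan canonical form, so e^{tA} = P · e^{tJ} · P⁻¹, and e^{tJ} can be computed block-by-block.

A has Jordan form
J =
  [1, 1]
  [0, 1]
(up to reordering of blocks).

Per-block formulas:
  For a 2×2 Jordan block J_2(1): exp(t · J_2(1)) = e^(1t)·(I + t·N), where N is the 2×2 nilpotent shift.

After assembling e^{tJ} and conjugating by P, we get:

e^{tA} =
  [6*t*exp(t) + exp(t), 9*t*exp(t)]
  [-4*t*exp(t), -6*t*exp(t) + exp(t)]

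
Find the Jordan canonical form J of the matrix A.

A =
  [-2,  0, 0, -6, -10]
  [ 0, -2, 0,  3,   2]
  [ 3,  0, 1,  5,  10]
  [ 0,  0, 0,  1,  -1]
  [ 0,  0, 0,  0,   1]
J_1(-2) ⊕ J_1(-2) ⊕ J_3(1)

The characteristic polynomial is
  det(x·I − A) = x^5 + x^4 - 5*x^3 - x^2 + 8*x - 4 = (x - 1)^3*(x + 2)^2

Eigenvalues and multiplicities (the geometric multiplicity of λ is n − rank(A − λI), which equals the number of Jordan blocks for λ):
  λ = -2: algebraic multiplicity = 2, geometric multiplicity = 2
  λ = 1: algebraic multiplicity = 3, geometric multiplicity = 1

Determining the block sizes for each eigenvalue:
  λ = -2: gm = am = 2, so every block has size 1 → block sizes [1, 1]
  λ = 1: one block (gm = 1), so the single block has size am = 3 → block sizes [3]

Assembling the blocks gives a Jordan form
J =
  [-2,  0, 0, 0, 0]
  [ 0, -2, 0, 0, 0]
  [ 0,  0, 1, 1, 0]
  [ 0,  0, 0, 1, 1]
  [ 0,  0, 0, 0, 1]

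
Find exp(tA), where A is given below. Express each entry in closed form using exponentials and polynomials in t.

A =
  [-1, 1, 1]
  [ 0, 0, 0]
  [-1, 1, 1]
e^{tA} =
  [1 - t, t, t]
  [0, 1, 0]
  [-t, t, t + 1]

Strategy: write A = P · J · P⁻¹ where J is a Jordan canonical form, so e^{tA} = P · e^{tJ} · P⁻¹, and e^{tJ} can be computed block-by-block.

A has Jordan form
J =
  [0, 1, 0]
  [0, 0, 0]
  [0, 0, 0]
(up to reordering of blocks).

Per-block formulas:
  For a 1×1 block at λ = 0: exp(t · [0]) = [e^(0t)].
  For a 2×2 Jordan block J_2(0): exp(t · J_2(0)) = e^(0t)·(I + t·N), where N is the 2×2 nilpotent shift.

After assembling e^{tJ} and conjugating by P, we get:

e^{tA} =
  [1 - t, t, t]
  [0, 1, 0]
  [-t, t, t + 1]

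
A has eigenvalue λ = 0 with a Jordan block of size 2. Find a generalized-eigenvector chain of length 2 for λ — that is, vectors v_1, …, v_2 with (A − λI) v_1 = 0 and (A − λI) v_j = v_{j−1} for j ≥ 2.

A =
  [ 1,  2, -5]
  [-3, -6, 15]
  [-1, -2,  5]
A Jordan chain for λ = 0 of length 2:
v_1 = (1, -3, -1)ᵀ
v_2 = (1, 0, 0)ᵀ

Let N = A − (0)·I. We want v_2 with N^2 v_2 = 0 but N^1 v_2 ≠ 0; then v_{j-1} := N · v_j for j = 2, …, 2.

Pick v_2 = (1, 0, 0)ᵀ.
Then v_1 = N · v_2 = (1, -3, -1)ᵀ.

Sanity check: (A − (0)·I) v_1 = (0, 0, 0)ᵀ = 0. ✓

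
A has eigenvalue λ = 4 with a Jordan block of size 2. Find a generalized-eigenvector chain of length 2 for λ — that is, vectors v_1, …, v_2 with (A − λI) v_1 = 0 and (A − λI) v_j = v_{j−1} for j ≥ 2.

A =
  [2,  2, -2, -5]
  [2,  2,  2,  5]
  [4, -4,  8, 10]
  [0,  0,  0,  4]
A Jordan chain for λ = 4 of length 2:
v_1 = (-2, 2, 4, 0)ᵀ
v_2 = (1, 0, 0, 0)ᵀ

Let N = A − (4)·I. We want v_2 with N^2 v_2 = 0 but N^1 v_2 ≠ 0; then v_{j-1} := N · v_j for j = 2, …, 2.

Pick v_2 = (1, 0, 0, 0)ᵀ.
Then v_1 = N · v_2 = (-2, 2, 4, 0)ᵀ.

Sanity check: (A − (4)·I) v_1 = (0, 0, 0, 0)ᵀ = 0. ✓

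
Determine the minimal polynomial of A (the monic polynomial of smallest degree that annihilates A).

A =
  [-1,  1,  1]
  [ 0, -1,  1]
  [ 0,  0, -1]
x^3 + 3*x^2 + 3*x + 1

The characteristic polynomial is χ_A(x) = (x + 1)^3, so the eigenvalues are known. The minimal polynomial is
  m_A(x) = Π_λ (x − λ)^{k_λ}
where k_λ is the size of the *largest* Jordan block for λ (equivalently, the smallest k with (A − λI)^k v = 0 for every generalised eigenvector v of λ).

  λ = -1: largest Jordan block has size 3, contributing (x + 1)^3

So m_A(x) = (x + 1)^3 = x^3 + 3*x^2 + 3*x + 1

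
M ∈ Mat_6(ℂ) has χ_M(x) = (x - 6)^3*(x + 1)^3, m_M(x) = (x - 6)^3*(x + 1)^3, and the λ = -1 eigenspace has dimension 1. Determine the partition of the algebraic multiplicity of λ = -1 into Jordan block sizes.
Block sizes for λ = -1: [3]

Step 1 — from the characteristic polynomial, algebraic multiplicity of λ = -1 is 3. From dim ker(M − (-1)·I) = 1, there are exactly 1 Jordan blocks for λ = -1.
Step 2 — from the minimal polynomial, the factor (x + 1)^3 tells us the largest block for λ = -1 has size 3.
Step 3 — with total size 3, 1 blocks, and largest block 3, the block sizes (in nonincreasing order) are [3].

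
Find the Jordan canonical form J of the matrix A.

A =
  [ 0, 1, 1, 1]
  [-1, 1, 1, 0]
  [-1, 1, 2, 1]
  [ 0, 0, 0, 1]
J_3(1) ⊕ J_1(1)

The characteristic polynomial is
  det(x·I − A) = x^4 - 4*x^3 + 6*x^2 - 4*x + 1 = (x - 1)^4

Eigenvalues and multiplicities (the geometric multiplicity of λ is n − rank(A − λI), which equals the number of Jordan blocks for λ):
  λ = 1: algebraic multiplicity = 4, geometric multiplicity = 2

Determining the block sizes for each eigenvalue:
  λ = 1: with am = 4 and gm = 2, the partition is not yet determined (e.g. several partitions of 4 into 2 parts exist). Let N = A − (1)·I. Computing rank(N^1) = 2, rank(N^2) = 1, rank(N^3) = 0; the number of blocks of size ≥ j is rank(N^{j−1}) − rank(N^j), giving [2, 1, 1]. So we have 1 block(s) of size 3, 1 block(s) of size 1 → block sizes [3, 1]

Assembling the blocks gives a Jordan form
J =
  [1, 1, 0, 0]
  [0, 1, 1, 0]
  [0, 0, 1, 0]
  [0, 0, 0, 1]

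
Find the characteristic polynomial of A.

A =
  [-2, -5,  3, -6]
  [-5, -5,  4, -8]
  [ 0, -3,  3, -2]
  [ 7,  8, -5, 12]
x^4 - 8*x^3 + 24*x^2 - 32*x + 16

Expanding det(x·I − A) (e.g. by cofactor expansion or by noting that A is similar to its Jordan form J, which has the same characteristic polynomial as A) gives
  χ_A(x) = x^4 - 8*x^3 + 24*x^2 - 32*x + 16
which factors as (x - 2)^4. The eigenvalues (with algebraic multiplicities) are λ = 2 with multiplicity 4.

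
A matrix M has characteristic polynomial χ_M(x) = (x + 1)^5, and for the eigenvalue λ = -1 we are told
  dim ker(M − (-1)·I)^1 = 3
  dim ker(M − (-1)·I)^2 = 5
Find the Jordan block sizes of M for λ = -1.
Block sizes for λ = -1: [2, 2, 1]

From the dimensions of kernels of powers, the number of Jordan blocks of size at least j is d_j − d_{j−1} where d_j = dim ker(N^j) (with d_0 = 0). Computing the differences gives [3, 2].
The number of blocks of size exactly k is (#blocks of size ≥ k) − (#blocks of size ≥ k + 1), so the partition is: 1 block(s) of size 1, 2 block(s) of size 2.
In nonincreasing order the block sizes are [2, 2, 1].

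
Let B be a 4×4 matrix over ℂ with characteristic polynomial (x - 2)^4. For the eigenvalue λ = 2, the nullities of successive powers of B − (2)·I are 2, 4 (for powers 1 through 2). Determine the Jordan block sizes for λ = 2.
Block sizes for λ = 2: [2, 2]

From the dimensions of kernels of powers, the number of Jordan blocks of size at least j is d_j − d_{j−1} where d_j = dim ker(N^j) (with d_0 = 0). Computing the differences gives [2, 2].
The number of blocks of size exactly k is (#blocks of size ≥ k) − (#blocks of size ≥ k + 1), so the partition is: 2 block(s) of size 2.
In nonincreasing order the block sizes are [2, 2].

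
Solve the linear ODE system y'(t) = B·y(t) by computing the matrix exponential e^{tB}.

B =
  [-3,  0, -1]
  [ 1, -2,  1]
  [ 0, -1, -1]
e^{tB} =
  [t^2*exp(-2*t)/2 - t*exp(-2*t) + exp(-2*t), t^2*exp(-2*t)/2, -t*exp(-2*t)]
  [-t^2*exp(-2*t)/2 + t*exp(-2*t), -t^2*exp(-2*t)/2 + exp(-2*t), t*exp(-2*t)]
  [-t^2*exp(-2*t)/2, -t^2*exp(-2*t)/2 - t*exp(-2*t), t*exp(-2*t) + exp(-2*t)]

Strategy: write B = P · J · P⁻¹ where J is a Jordan canonical form, so e^{tB} = P · e^{tJ} · P⁻¹, and e^{tJ} can be computed block-by-block.

B has Jordan form
J =
  [-2,  1,  0]
  [ 0, -2,  1]
  [ 0,  0, -2]
(up to reordering of blocks).

Per-block formulas:
  For a 3×3 Jordan block J_3(-2): exp(t · J_3(-2)) = e^(-2t)·(I + t·N + (t^2/2)·N^2), where N is the 3×3 nilpotent shift.

After assembling e^{tJ} and conjugating by P, we get:

e^{tB} =
  [t^2*exp(-2*t)/2 - t*exp(-2*t) + exp(-2*t), t^2*exp(-2*t)/2, -t*exp(-2*t)]
  [-t^2*exp(-2*t)/2 + t*exp(-2*t), -t^2*exp(-2*t)/2 + exp(-2*t), t*exp(-2*t)]
  [-t^2*exp(-2*t)/2, -t^2*exp(-2*t)/2 - t*exp(-2*t), t*exp(-2*t) + exp(-2*t)]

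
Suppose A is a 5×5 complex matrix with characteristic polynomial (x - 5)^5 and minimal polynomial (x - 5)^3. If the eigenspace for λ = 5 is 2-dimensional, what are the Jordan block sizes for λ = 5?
Block sizes for λ = 5: [3, 2]

Step 1 — from the characteristic polynomial, algebraic multiplicity of λ = 5 is 5. From dim ker(A − (5)·I) = 2, there are exactly 2 Jordan blocks for λ = 5.
Step 2 — from the minimal polynomial, the factor (x − 5)^3 tells us the largest block for λ = 5 has size 3.
Step 3 — with total size 5, 2 blocks, and largest block 3, the block sizes (in nonincreasing order) are [3, 2].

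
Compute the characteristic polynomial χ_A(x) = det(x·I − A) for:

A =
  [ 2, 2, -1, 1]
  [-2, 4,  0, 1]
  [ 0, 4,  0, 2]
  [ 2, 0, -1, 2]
x^4 - 8*x^3 + 24*x^2 - 32*x + 16

Expanding det(x·I − A) (e.g. by cofactor expansion or by noting that A is similar to its Jordan form J, which has the same characteristic polynomial as A) gives
  χ_A(x) = x^4 - 8*x^3 + 24*x^2 - 32*x + 16
which factors as (x - 2)^4. The eigenvalues (with algebraic multiplicities) are λ = 2 with multiplicity 4.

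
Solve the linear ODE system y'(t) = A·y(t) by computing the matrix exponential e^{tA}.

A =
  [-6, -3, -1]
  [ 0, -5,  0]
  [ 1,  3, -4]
e^{tA} =
  [-t*exp(-5*t) + exp(-5*t), -3*t*exp(-5*t), -t*exp(-5*t)]
  [0, exp(-5*t), 0]
  [t*exp(-5*t), 3*t*exp(-5*t), t*exp(-5*t) + exp(-5*t)]

Strategy: write A = P · J · P⁻¹ where J is a Jordan canonical form, so e^{tA} = P · e^{tJ} · P⁻¹, and e^{tJ} can be computed block-by-block.

A has Jordan form
J =
  [-5,  1,  0]
  [ 0, -5,  0]
  [ 0,  0, -5]
(up to reordering of blocks).

Per-block formulas:
  For a 1×1 block at λ = -5: exp(t · [-5]) = [e^(-5t)].
  For a 2×2 Jordan block J_2(-5): exp(t · J_2(-5)) = e^(-5t)·(I + t·N), where N is the 2×2 nilpotent shift.

After assembling e^{tJ} and conjugating by P, we get:

e^{tA} =
  [-t*exp(-5*t) + exp(-5*t), -3*t*exp(-5*t), -t*exp(-5*t)]
  [0, exp(-5*t), 0]
  [t*exp(-5*t), 3*t*exp(-5*t), t*exp(-5*t) + exp(-5*t)]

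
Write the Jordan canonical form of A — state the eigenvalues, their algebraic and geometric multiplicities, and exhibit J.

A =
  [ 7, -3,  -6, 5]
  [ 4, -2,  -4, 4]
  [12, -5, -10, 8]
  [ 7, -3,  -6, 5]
J_2(0) ⊕ J_2(0)

The characteristic polynomial is
  det(x·I − A) = x^4

Eigenvalues and multiplicities (the geometric multiplicity of λ is n − rank(A − λI), which equals the number of Jordan blocks for λ):
  λ = 0: algebraic multiplicity = 4, geometric multiplicity = 2

Determining the block sizes for each eigenvalue:
  λ = 0: with am = 4 and gm = 2, the partition is not yet determined (e.g. several partitions of 4 into 2 parts exist). Let N = A − (0)·I. Computing rank(N^1) = 2, rank(N^2) = 0; the number of blocks of size ≥ j is rank(N^{j−1}) − rank(N^j), giving [2, 2]. So we have 2 block(s) of size 2 → block sizes [2, 2]

Assembling the blocks gives a Jordan form
J =
  [0, 1, 0, 0]
  [0, 0, 0, 0]
  [0, 0, 0, 1]
  [0, 0, 0, 0]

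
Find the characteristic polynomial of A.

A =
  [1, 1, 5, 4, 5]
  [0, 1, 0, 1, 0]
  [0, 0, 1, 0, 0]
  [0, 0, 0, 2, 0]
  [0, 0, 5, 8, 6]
x^5 - 11*x^4 + 39*x^3 - 61*x^2 + 44*x - 12

Expanding det(x·I − A) (e.g. by cofactor expansion or by noting that A is similar to its Jordan form J, which has the same characteristic polynomial as A) gives
  χ_A(x) = x^5 - 11*x^4 + 39*x^3 - 61*x^2 + 44*x - 12
which factors as (x - 6)*(x - 2)*(x - 1)^3. The eigenvalues (with algebraic multiplicities) are λ = 1 with multiplicity 3, λ = 2 with multiplicity 1, λ = 6 with multiplicity 1.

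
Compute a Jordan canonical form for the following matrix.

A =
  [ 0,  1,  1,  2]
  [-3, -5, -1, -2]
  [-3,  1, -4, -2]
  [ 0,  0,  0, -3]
J_3(-3) ⊕ J_1(-3)

The characteristic polynomial is
  det(x·I − A) = x^4 + 12*x^3 + 54*x^2 + 108*x + 81 = (x + 3)^4

Eigenvalues and multiplicities (the geometric multiplicity of λ is n − rank(A − λI), which equals the number of Jordan blocks for λ):
  λ = -3: algebraic multiplicity = 4, geometric multiplicity = 2

Determining the block sizes for each eigenvalue:
  λ = -3: with am = 4 and gm = 2, the partition is not yet determined (e.g. several partitions of 4 into 2 parts exist). Let N = A − (-3)·I. Computing rank(N^1) = 2, rank(N^2) = 1, rank(N^3) = 0; the number of blocks of size ≥ j is rank(N^{j−1}) − rank(N^j), giving [2, 1, 1]. So we have 1 block(s) of size 3, 1 block(s) of size 1 → block sizes [3, 1]

Assembling the blocks gives a Jordan form
J =
  [-3,  1,  0,  0]
  [ 0, -3,  1,  0]
  [ 0,  0, -3,  0]
  [ 0,  0,  0, -3]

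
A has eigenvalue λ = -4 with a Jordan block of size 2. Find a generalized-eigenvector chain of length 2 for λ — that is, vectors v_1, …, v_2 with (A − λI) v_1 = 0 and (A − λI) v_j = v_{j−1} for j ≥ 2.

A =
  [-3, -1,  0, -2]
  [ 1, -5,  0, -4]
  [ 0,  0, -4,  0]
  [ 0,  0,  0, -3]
A Jordan chain for λ = -4 of length 2:
v_1 = (1, 1, 0, 0)ᵀ
v_2 = (1, 0, 0, 0)ᵀ

Let N = A − (-4)·I. We want v_2 with N^2 v_2 = 0 but N^1 v_2 ≠ 0; then v_{j-1} := N · v_j for j = 2, …, 2.

Pick v_2 = (1, 0, 0, 0)ᵀ.
Then v_1 = N · v_2 = (1, 1, 0, 0)ᵀ.

Sanity check: (A − (-4)·I) v_1 = (0, 0, 0, 0)ᵀ = 0. ✓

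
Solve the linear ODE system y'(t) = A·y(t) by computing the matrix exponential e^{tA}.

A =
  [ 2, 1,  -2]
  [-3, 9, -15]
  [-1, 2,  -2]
e^{tA} =
  [-t*exp(3*t) + exp(3*t), t^2*exp(3*t)/2 + t*exp(3*t), -3*t^2*exp(3*t)/2 - 2*t*exp(3*t)]
  [-3*t*exp(3*t), 3*t^2*exp(3*t)/2 + 6*t*exp(3*t) + exp(3*t), -9*t^2*exp(3*t)/2 - 15*t*exp(3*t)]
  [-t*exp(3*t), t^2*exp(3*t)/2 + 2*t*exp(3*t), -3*t^2*exp(3*t)/2 - 5*t*exp(3*t) + exp(3*t)]

Strategy: write A = P · J · P⁻¹ where J is a Jordan canonical form, so e^{tA} = P · e^{tJ} · P⁻¹, and e^{tJ} can be computed block-by-block.

A has Jordan form
J =
  [3, 1, 0]
  [0, 3, 1]
  [0, 0, 3]
(up to reordering of blocks).

Per-block formulas:
  For a 3×3 Jordan block J_3(3): exp(t · J_3(3)) = e^(3t)·(I + t·N + (t^2/2)·N^2), where N is the 3×3 nilpotent shift.

After assembling e^{tJ} and conjugating by P, we get:

e^{tA} =
  [-t*exp(3*t) + exp(3*t), t^2*exp(3*t)/2 + t*exp(3*t), -3*t^2*exp(3*t)/2 - 2*t*exp(3*t)]
  [-3*t*exp(3*t), 3*t^2*exp(3*t)/2 + 6*t*exp(3*t) + exp(3*t), -9*t^2*exp(3*t)/2 - 15*t*exp(3*t)]
  [-t*exp(3*t), t^2*exp(3*t)/2 + 2*t*exp(3*t), -3*t^2*exp(3*t)/2 - 5*t*exp(3*t) + exp(3*t)]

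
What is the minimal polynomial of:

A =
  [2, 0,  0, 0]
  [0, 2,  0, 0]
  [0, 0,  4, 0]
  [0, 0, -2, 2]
x^2 - 6*x + 8

The characteristic polynomial is χ_A(x) = (x - 4)*(x - 2)^3, so the eigenvalues are known. The minimal polynomial is
  m_A(x) = Π_λ (x − λ)^{k_λ}
where k_λ is the size of the *largest* Jordan block for λ (equivalently, the smallest k with (A − λI)^k v = 0 for every generalised eigenvector v of λ).

  λ = 2: largest Jordan block has size 1, contributing (x − 2)
  λ = 4: largest Jordan block has size 1, contributing (x − 4)

So m_A(x) = (x - 4)*(x - 2) = x^2 - 6*x + 8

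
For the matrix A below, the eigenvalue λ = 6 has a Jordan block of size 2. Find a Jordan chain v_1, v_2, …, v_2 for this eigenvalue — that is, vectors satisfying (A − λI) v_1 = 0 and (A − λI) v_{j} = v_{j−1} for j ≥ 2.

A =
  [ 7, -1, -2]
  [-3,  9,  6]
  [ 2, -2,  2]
A Jordan chain for λ = 6 of length 2:
v_1 = (1, -3, 2)ᵀ
v_2 = (1, 0, 0)ᵀ

Let N = A − (6)·I. We want v_2 with N^2 v_2 = 0 but N^1 v_2 ≠ 0; then v_{j-1} := N · v_j for j = 2, …, 2.

Pick v_2 = (1, 0, 0)ᵀ.
Then v_1 = N · v_2 = (1, -3, 2)ᵀ.

Sanity check: (A − (6)·I) v_1 = (0, 0, 0)ᵀ = 0. ✓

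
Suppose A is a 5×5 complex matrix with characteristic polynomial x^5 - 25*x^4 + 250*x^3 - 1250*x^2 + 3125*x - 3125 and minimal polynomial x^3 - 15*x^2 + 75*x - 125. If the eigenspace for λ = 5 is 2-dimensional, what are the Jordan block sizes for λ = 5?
Block sizes for λ = 5: [3, 2]

Step 1 — from the characteristic polynomial, algebraic multiplicity of λ = 5 is 5. From dim ker(A − (5)·I) = 2, there are exactly 2 Jordan blocks for λ = 5.
Step 2 — from the minimal polynomial, the factor (x − 5)^3 tells us the largest block for λ = 5 has size 3.
Step 3 — with total size 5, 2 blocks, and largest block 3, the block sizes (in nonincreasing order) are [3, 2].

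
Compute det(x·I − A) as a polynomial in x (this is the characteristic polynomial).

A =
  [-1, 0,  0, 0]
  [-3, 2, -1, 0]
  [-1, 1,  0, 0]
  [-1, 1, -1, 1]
x^4 - 2*x^3 + 2*x - 1

Expanding det(x·I − A) (e.g. by cofactor expansion or by noting that A is similar to its Jordan form J, which has the same characteristic polynomial as A) gives
  χ_A(x) = x^4 - 2*x^3 + 2*x - 1
which factors as (x - 1)^3*(x + 1). The eigenvalues (with algebraic multiplicities) are λ = -1 with multiplicity 1, λ = 1 with multiplicity 3.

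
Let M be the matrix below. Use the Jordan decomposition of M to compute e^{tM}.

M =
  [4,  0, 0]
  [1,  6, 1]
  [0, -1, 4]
e^{tM} =
  [exp(4*t), 0, 0]
  [t*exp(5*t), t*exp(5*t) + exp(5*t), t*exp(5*t)]
  [-t*exp(5*t) + exp(5*t) - exp(4*t), -t*exp(5*t), -t*exp(5*t) + exp(5*t)]

Strategy: write M = P · J · P⁻¹ where J is a Jordan canonical form, so e^{tM} = P · e^{tJ} · P⁻¹, and e^{tJ} can be computed block-by-block.

M has Jordan form
J =
  [4, 0, 0]
  [0, 5, 1]
  [0, 0, 5]
(up to reordering of blocks).

Per-block formulas:
  For a 2×2 Jordan block J_2(5): exp(t · J_2(5)) = e^(5t)·(I + t·N), where N is the 2×2 nilpotent shift.
  For a 1×1 block at λ = 4: exp(t · [4]) = [e^(4t)].

After assembling e^{tJ} and conjugating by P, we get:

e^{tM} =
  [exp(4*t), 0, 0]
  [t*exp(5*t), t*exp(5*t) + exp(5*t), t*exp(5*t)]
  [-t*exp(5*t) + exp(5*t) - exp(4*t), -t*exp(5*t), -t*exp(5*t) + exp(5*t)]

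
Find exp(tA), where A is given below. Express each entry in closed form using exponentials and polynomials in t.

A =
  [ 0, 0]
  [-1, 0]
e^{tA} =
  [1, 0]
  [-t, 1]

Strategy: write A = P · J · P⁻¹ where J is a Jordan canonical form, so e^{tA} = P · e^{tJ} · P⁻¹, and e^{tJ} can be computed block-by-block.

A has Jordan form
J =
  [0, 1]
  [0, 0]
(up to reordering of blocks).

Per-block formulas:
  For a 2×2 Jordan block J_2(0): exp(t · J_2(0)) = e^(0t)·(I + t·N), where N is the 2×2 nilpotent shift.

After assembling e^{tJ} and conjugating by P, we get:

e^{tA} =
  [1, 0]
  [-t, 1]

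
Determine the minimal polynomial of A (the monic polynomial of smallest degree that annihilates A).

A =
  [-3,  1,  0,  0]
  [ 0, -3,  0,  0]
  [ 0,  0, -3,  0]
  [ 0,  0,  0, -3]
x^2 + 6*x + 9

The characteristic polynomial is χ_A(x) = (x + 3)^4, so the eigenvalues are known. The minimal polynomial is
  m_A(x) = Π_λ (x − λ)^{k_λ}
where k_λ is the size of the *largest* Jordan block for λ (equivalently, the smallest k with (A − λI)^k v = 0 for every generalised eigenvector v of λ).

  λ = -3: largest Jordan block has size 2, contributing (x + 3)^2

So m_A(x) = (x + 3)^2 = x^2 + 6*x + 9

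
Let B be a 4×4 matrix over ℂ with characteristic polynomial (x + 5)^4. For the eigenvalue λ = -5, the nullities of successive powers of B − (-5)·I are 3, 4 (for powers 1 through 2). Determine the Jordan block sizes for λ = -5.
Block sizes for λ = -5: [2, 1, 1]

From the dimensions of kernels of powers, the number of Jordan blocks of size at least j is d_j − d_{j−1} where d_j = dim ker(N^j) (with d_0 = 0). Computing the differences gives [3, 1].
The number of blocks of size exactly k is (#blocks of size ≥ k) − (#blocks of size ≥ k + 1), so the partition is: 2 block(s) of size 1, 1 block(s) of size 2.
In nonincreasing order the block sizes are [2, 1, 1].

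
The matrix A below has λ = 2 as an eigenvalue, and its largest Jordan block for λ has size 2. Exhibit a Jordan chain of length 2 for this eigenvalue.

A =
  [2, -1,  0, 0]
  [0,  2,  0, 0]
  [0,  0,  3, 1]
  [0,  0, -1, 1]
A Jordan chain for λ = 2 of length 2:
v_1 = (-1, 0, 0, 0)ᵀ
v_2 = (0, 1, 0, 0)ᵀ

Let N = A − (2)·I. We want v_2 with N^2 v_2 = 0 but N^1 v_2 ≠ 0; then v_{j-1} := N · v_j for j = 2, …, 2.

Pick v_2 = (0, 1, 0, 0)ᵀ.
Then v_1 = N · v_2 = (-1, 0, 0, 0)ᵀ.

Sanity check: (A − (2)·I) v_1 = (0, 0, 0, 0)ᵀ = 0. ✓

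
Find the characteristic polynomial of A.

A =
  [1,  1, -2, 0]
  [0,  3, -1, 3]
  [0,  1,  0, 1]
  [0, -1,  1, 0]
x^4 - 4*x^3 + 6*x^2 - 4*x + 1

Expanding det(x·I − A) (e.g. by cofactor expansion or by noting that A is similar to its Jordan form J, which has the same characteristic polynomial as A) gives
  χ_A(x) = x^4 - 4*x^3 + 6*x^2 - 4*x + 1
which factors as (x - 1)^4. The eigenvalues (with algebraic multiplicities) are λ = 1 with multiplicity 4.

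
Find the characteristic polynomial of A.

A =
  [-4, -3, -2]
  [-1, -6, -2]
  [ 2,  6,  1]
x^3 + 9*x^2 + 27*x + 27

Expanding det(x·I − A) (e.g. by cofactor expansion or by noting that A is similar to its Jordan form J, which has the same characteristic polynomial as A) gives
  χ_A(x) = x^3 + 9*x^2 + 27*x + 27
which factors as (x + 3)^3. The eigenvalues (with algebraic multiplicities) are λ = -3 with multiplicity 3.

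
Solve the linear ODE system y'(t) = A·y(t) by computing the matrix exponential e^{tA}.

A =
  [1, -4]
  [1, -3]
e^{tA} =
  [2*t*exp(-t) + exp(-t), -4*t*exp(-t)]
  [t*exp(-t), -2*t*exp(-t) + exp(-t)]

Strategy: write A = P · J · P⁻¹ where J is a Jordan canonical form, so e^{tA} = P · e^{tJ} · P⁻¹, and e^{tJ} can be computed block-by-block.

A has Jordan form
J =
  [-1,  1]
  [ 0, -1]
(up to reordering of blocks).

Per-block formulas:
  For a 2×2 Jordan block J_2(-1): exp(t · J_2(-1)) = e^(-1t)·(I + t·N), where N is the 2×2 nilpotent shift.

After assembling e^{tJ} and conjugating by P, we get:

e^{tA} =
  [2*t*exp(-t) + exp(-t), -4*t*exp(-t)]
  [t*exp(-t), -2*t*exp(-t) + exp(-t)]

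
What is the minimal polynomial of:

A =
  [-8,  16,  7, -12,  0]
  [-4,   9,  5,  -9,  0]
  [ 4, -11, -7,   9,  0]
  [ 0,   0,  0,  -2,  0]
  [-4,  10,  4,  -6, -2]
x^3 + 6*x^2 + 12*x + 8

The characteristic polynomial is χ_A(x) = (x + 2)^5, so the eigenvalues are known. The minimal polynomial is
  m_A(x) = Π_λ (x − λ)^{k_λ}
where k_λ is the size of the *largest* Jordan block for λ (equivalently, the smallest k with (A − λI)^k v = 0 for every generalised eigenvector v of λ).

  λ = -2: largest Jordan block has size 3, contributing (x + 2)^3

So m_A(x) = (x + 2)^3 = x^3 + 6*x^2 + 12*x + 8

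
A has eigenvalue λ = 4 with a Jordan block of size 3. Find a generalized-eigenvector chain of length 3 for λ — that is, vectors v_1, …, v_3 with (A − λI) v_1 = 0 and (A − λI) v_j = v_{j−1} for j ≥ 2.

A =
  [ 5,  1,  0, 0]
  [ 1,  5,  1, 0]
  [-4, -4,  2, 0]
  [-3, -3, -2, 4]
A Jordan chain for λ = 4 of length 3:
v_1 = (2, -2, 0, 2)ᵀ
v_2 = (1, 1, -4, -3)ᵀ
v_3 = (1, 0, 0, 0)ᵀ

Let N = A − (4)·I. We want v_3 with N^3 v_3 = 0 but N^2 v_3 ≠ 0; then v_{j-1} := N · v_j for j = 3, …, 2.

Pick v_3 = (1, 0, 0, 0)ᵀ.
Then v_2 = N · v_3 = (1, 1, -4, -3)ᵀ.
Then v_1 = N · v_2 = (2, -2, 0, 2)ᵀ.

Sanity check: (A − (4)·I) v_1 = (0, 0, 0, 0)ᵀ = 0. ✓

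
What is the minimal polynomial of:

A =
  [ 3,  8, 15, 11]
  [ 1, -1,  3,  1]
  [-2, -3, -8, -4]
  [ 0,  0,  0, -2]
x^3 + 6*x^2 + 12*x + 8

The characteristic polynomial is χ_A(x) = (x + 2)^4, so the eigenvalues are known. The minimal polynomial is
  m_A(x) = Π_λ (x − λ)^{k_λ}
where k_λ is the size of the *largest* Jordan block for λ (equivalently, the smallest k with (A − λI)^k v = 0 for every generalised eigenvector v of λ).

  λ = -2: largest Jordan block has size 3, contributing (x + 2)^3

So m_A(x) = (x + 2)^3 = x^3 + 6*x^2 + 12*x + 8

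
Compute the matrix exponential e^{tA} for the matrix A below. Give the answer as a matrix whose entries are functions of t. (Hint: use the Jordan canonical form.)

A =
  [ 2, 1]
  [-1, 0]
e^{tA} =
  [t*exp(t) + exp(t), t*exp(t)]
  [-t*exp(t), -t*exp(t) + exp(t)]

Strategy: write A = P · J · P⁻¹ where J is a Jordan canonical form, so e^{tA} = P · e^{tJ} · P⁻¹, and e^{tJ} can be computed block-by-block.

A has Jordan form
J =
  [1, 1]
  [0, 1]
(up to reordering of blocks).

Per-block formulas:
  For a 2×2 Jordan block J_2(1): exp(t · J_2(1)) = e^(1t)·(I + t·N), where N is the 2×2 nilpotent shift.

After assembling e^{tJ} and conjugating by P, we get:

e^{tA} =
  [t*exp(t) + exp(t), t*exp(t)]
  [-t*exp(t), -t*exp(t) + exp(t)]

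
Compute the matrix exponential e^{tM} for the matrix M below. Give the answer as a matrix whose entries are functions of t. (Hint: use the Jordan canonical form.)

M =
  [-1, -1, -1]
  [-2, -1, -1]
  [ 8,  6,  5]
e^{tM} =
  [-t^2*exp(t) - 2*t*exp(t) + exp(t), -t^2*exp(t) - t*exp(t), -t^2*exp(t)/2 - t*exp(t)]
  [-2*t*exp(t), -2*t*exp(t) + exp(t), -t*exp(t)]
  [2*t^2*exp(t) + 8*t*exp(t), 2*t^2*exp(t) + 6*t*exp(t), t^2*exp(t) + 4*t*exp(t) + exp(t)]

Strategy: write M = P · J · P⁻¹ where J is a Jordan canonical form, so e^{tM} = P · e^{tJ} · P⁻¹, and e^{tJ} can be computed block-by-block.

M has Jordan form
J =
  [1, 1, 0]
  [0, 1, 1]
  [0, 0, 1]
(up to reordering of blocks).

Per-block formulas:
  For a 3×3 Jordan block J_3(1): exp(t · J_3(1)) = e^(1t)·(I + t·N + (t^2/2)·N^2), where N is the 3×3 nilpotent shift.

After assembling e^{tJ} and conjugating by P, we get:

e^{tM} =
  [-t^2*exp(t) - 2*t*exp(t) + exp(t), -t^2*exp(t) - t*exp(t), -t^2*exp(t)/2 - t*exp(t)]
  [-2*t*exp(t), -2*t*exp(t) + exp(t), -t*exp(t)]
  [2*t^2*exp(t) + 8*t*exp(t), 2*t^2*exp(t) + 6*t*exp(t), t^2*exp(t) + 4*t*exp(t) + exp(t)]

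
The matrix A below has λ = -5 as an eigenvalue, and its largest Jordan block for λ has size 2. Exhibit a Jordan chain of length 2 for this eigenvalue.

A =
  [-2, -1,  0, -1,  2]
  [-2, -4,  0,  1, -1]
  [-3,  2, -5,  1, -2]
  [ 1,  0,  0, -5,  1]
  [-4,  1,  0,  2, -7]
A Jordan chain for λ = -5 of length 2:
v_1 = (1, 0, 0, 1, -1)ᵀ
v_2 = (1, 1, 0, 1, 0)ᵀ

Let N = A − (-5)·I. We want v_2 with N^2 v_2 = 0 but N^1 v_2 ≠ 0; then v_{j-1} := N · v_j for j = 2, …, 2.

Pick v_2 = (1, 1, 0, 1, 0)ᵀ.
Then v_1 = N · v_2 = (1, 0, 0, 1, -1)ᵀ.

Sanity check: (A − (-5)·I) v_1 = (0, 0, 0, 0, 0)ᵀ = 0. ✓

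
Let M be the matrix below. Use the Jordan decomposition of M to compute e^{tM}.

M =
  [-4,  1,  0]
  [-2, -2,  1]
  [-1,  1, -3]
e^{tM} =
  [-t^2*exp(-3*t)/2 - t*exp(-3*t) + exp(-3*t), t*exp(-3*t), t^2*exp(-3*t)/2]
  [-t^2*exp(-3*t)/2 - 2*t*exp(-3*t), t*exp(-3*t) + exp(-3*t), t^2*exp(-3*t)/2 + t*exp(-3*t)]
  [-t^2*exp(-3*t)/2 - t*exp(-3*t), t*exp(-3*t), t^2*exp(-3*t)/2 + exp(-3*t)]

Strategy: write M = P · J · P⁻¹ where J is a Jordan canonical form, so e^{tM} = P · e^{tJ} · P⁻¹, and e^{tJ} can be computed block-by-block.

M has Jordan form
J =
  [-3,  1,  0]
  [ 0, -3,  1]
  [ 0,  0, -3]
(up to reordering of blocks).

Per-block formulas:
  For a 3×3 Jordan block J_3(-3): exp(t · J_3(-3)) = e^(-3t)·(I + t·N + (t^2/2)·N^2), where N is the 3×3 nilpotent shift.

After assembling e^{tJ} and conjugating by P, we get:

e^{tM} =
  [-t^2*exp(-3*t)/2 - t*exp(-3*t) + exp(-3*t), t*exp(-3*t), t^2*exp(-3*t)/2]
  [-t^2*exp(-3*t)/2 - 2*t*exp(-3*t), t*exp(-3*t) + exp(-3*t), t^2*exp(-3*t)/2 + t*exp(-3*t)]
  [-t^2*exp(-3*t)/2 - t*exp(-3*t), t*exp(-3*t), t^2*exp(-3*t)/2 + exp(-3*t)]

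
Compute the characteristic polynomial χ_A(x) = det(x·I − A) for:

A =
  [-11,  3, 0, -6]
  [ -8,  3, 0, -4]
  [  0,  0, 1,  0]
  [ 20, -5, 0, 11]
x^4 - 4*x^3 + 6*x^2 - 4*x + 1

Expanding det(x·I − A) (e.g. by cofactor expansion or by noting that A is similar to its Jordan form J, which has the same characteristic polynomial as A) gives
  χ_A(x) = x^4 - 4*x^3 + 6*x^2 - 4*x + 1
which factors as (x - 1)^4. The eigenvalues (with algebraic multiplicities) are λ = 1 with multiplicity 4.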